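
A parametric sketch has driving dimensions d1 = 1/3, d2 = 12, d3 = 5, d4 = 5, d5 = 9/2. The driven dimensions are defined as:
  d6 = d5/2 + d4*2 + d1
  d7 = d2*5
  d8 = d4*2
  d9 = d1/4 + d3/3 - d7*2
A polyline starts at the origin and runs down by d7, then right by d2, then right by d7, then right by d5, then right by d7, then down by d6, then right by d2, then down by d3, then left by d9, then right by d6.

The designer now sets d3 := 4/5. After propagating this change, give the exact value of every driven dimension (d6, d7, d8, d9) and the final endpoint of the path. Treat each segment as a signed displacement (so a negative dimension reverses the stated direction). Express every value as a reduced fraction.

Apply edit: d3 := 4/5
  d6 = d5/2 + d4*2 + d1 = 151/12
  d7 = d2*5 = 60
  d8 = d4*2 = 10
  d9 = d1/4 + d3/3 - d7*2 = -2393/20
Walk from origin (0, 0):
  seg 1: down by d7 = 60 → (0, -60)
  seg 2: right by d2 = 12 → (12, -60)
  seg 3: right by d7 = 60 → (72, -60)
  seg 4: right by d5 = 9/2 → (153/2, -60)
  seg 5: right by d7 = 60 → (273/2, -60)
  seg 6: down by d6 = 151/12 → (273/2, -871/12)
  seg 7: right by d2 = 12 → (297/2, -871/12)
  seg 8: down by d3 = 4/5 → (297/2, -4403/60)
  seg 9: left by d9 = -2393/20 → (5363/20, -4403/60)
  seg 10: right by d6 = 151/12 → (4211/15, -4403/60)

d6 = 151/12
d7 = 60
d8 = 10
d9 = -2393/20
endpoint = (4211/15, -4403/60)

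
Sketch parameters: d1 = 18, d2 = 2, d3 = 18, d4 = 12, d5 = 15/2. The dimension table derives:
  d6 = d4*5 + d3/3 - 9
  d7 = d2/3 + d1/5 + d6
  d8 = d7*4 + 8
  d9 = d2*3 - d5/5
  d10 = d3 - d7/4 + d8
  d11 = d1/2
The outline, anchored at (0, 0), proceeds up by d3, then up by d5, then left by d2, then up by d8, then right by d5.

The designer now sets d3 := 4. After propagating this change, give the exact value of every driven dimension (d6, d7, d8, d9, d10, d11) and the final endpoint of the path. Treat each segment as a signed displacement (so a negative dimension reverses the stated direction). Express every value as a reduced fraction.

d6 = 157/3
d7 = 283/5
d8 = 1172/5
d9 = 9/2
d10 = 897/4
d11 = 9
endpoint = (11/2, 2459/10)

Apply edit: d3 := 4
  d6 = d4*5 + d3/3 - 9 = 157/3
  d7 = d2/3 + d1/5 + d6 = 283/5
  d8 = d7*4 + 8 = 1172/5
  d9 = d2*3 - d5/5 = 9/2
  d10 = d3 - d7/4 + d8 = 897/4
  d11 = d1/2 = 9
Walk from origin (0, 0):
  seg 1: up by d3 = 4 → (0, 4)
  seg 2: up by d5 = 15/2 → (0, 23/2)
  seg 3: left by d2 = 2 → (-2, 23/2)
  seg 4: up by d8 = 1172/5 → (-2, 2459/10)
  seg 5: right by d5 = 15/2 → (11/2, 2459/10)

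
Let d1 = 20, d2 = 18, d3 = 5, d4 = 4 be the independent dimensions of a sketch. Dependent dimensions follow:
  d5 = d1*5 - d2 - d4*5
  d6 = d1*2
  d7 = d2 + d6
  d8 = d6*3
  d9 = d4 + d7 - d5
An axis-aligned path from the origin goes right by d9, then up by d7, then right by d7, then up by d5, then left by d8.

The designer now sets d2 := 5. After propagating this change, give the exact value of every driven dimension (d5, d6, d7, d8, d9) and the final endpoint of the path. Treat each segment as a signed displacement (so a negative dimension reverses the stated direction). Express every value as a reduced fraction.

Apply edit: d2 := 5
  d5 = d1*5 - d2 - d4*5 = 75
  d6 = d1*2 = 40
  d7 = d2 + d6 = 45
  d8 = d6*3 = 120
  d9 = d4 + d7 - d5 = -26
Walk from origin (0, 0):
  seg 1: right by d9 = -26 → (-26, 0)
  seg 2: up by d7 = 45 → (-26, 45)
  seg 3: right by d7 = 45 → (19, 45)
  seg 4: up by d5 = 75 → (19, 120)
  seg 5: left by d8 = 120 → (-101, 120)

d5 = 75
d6 = 40
d7 = 45
d8 = 120
d9 = -26
endpoint = (-101, 120)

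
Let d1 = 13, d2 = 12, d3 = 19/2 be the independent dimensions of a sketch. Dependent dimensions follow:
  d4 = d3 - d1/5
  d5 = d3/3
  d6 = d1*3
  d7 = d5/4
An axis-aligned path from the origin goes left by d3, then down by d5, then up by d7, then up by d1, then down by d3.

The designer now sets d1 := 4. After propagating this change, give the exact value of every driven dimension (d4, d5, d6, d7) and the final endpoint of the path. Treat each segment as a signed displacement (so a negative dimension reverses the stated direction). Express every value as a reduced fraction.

Apply edit: d1 := 4
  d4 = d3 - d1/5 = 87/10
  d5 = d3/3 = 19/6
  d6 = d1*3 = 12
  d7 = d5/4 = 19/24
Walk from origin (0, 0):
  seg 1: left by d3 = 19/2 → (-19/2, 0)
  seg 2: down by d5 = 19/6 → (-19/2, -19/6)
  seg 3: up by d7 = 19/24 → (-19/2, -19/8)
  seg 4: up by d1 = 4 → (-19/2, 13/8)
  seg 5: down by d3 = 19/2 → (-19/2, -63/8)

d4 = 87/10
d5 = 19/6
d6 = 12
d7 = 19/24
endpoint = (-19/2, -63/8)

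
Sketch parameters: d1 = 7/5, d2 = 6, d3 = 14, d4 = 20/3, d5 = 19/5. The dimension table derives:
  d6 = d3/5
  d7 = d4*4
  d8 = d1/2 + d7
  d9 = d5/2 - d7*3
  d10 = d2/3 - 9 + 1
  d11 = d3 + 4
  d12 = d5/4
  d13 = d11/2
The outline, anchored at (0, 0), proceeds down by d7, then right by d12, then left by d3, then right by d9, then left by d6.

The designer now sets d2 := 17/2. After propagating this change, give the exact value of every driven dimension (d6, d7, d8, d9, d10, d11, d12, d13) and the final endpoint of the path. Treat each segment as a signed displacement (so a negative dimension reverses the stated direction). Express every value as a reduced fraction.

Apply edit: d2 := 17/2
  d6 = d3/5 = 14/5
  d7 = d4*4 = 80/3
  d8 = d1/2 + d7 = 821/30
  d9 = d5/2 - d7*3 = -781/10
  d10 = d2/3 - 9 + 1 = -31/6
  d11 = d3 + 4 = 18
  d12 = d5/4 = 19/20
  d13 = d11/2 = 9
Walk from origin (0, 0):
  seg 1: down by d7 = 80/3 → (0, -80/3)
  seg 2: right by d12 = 19/20 → (19/20, -80/3)
  seg 3: left by d3 = 14 → (-261/20, -80/3)
  seg 4: right by d9 = -781/10 → (-1823/20, -80/3)
  seg 5: left by d6 = 14/5 → (-1879/20, -80/3)

d6 = 14/5
d7 = 80/3
d8 = 821/30
d9 = -781/10
d10 = -31/6
d11 = 18
d12 = 19/20
d13 = 9
endpoint = (-1879/20, -80/3)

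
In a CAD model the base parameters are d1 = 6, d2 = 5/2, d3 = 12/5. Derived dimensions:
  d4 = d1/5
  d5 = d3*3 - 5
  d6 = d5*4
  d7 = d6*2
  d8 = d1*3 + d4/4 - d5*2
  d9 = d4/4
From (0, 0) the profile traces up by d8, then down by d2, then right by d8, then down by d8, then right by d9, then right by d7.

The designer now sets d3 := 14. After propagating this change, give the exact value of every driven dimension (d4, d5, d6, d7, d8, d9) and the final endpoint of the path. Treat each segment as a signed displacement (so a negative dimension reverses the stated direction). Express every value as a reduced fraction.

Apply edit: d3 := 14
  d4 = d1/5 = 6/5
  d5 = d3*3 - 5 = 37
  d6 = d5*4 = 148
  d7 = d6*2 = 296
  d8 = d1*3 + d4/4 - d5*2 = -557/10
  d9 = d4/4 = 3/10
Walk from origin (0, 0):
  seg 1: up by d8 = -557/10 → (0, -557/10)
  seg 2: down by d2 = 5/2 → (0, -291/5)
  seg 3: right by d8 = -557/10 → (-557/10, -291/5)
  seg 4: down by d8 = -557/10 → (-557/10, -5/2)
  seg 5: right by d9 = 3/10 → (-277/5, -5/2)
  seg 6: right by d7 = 296 → (1203/5, -5/2)

d4 = 6/5
d5 = 37
d6 = 148
d7 = 296
d8 = -557/10
d9 = 3/10
endpoint = (1203/5, -5/2)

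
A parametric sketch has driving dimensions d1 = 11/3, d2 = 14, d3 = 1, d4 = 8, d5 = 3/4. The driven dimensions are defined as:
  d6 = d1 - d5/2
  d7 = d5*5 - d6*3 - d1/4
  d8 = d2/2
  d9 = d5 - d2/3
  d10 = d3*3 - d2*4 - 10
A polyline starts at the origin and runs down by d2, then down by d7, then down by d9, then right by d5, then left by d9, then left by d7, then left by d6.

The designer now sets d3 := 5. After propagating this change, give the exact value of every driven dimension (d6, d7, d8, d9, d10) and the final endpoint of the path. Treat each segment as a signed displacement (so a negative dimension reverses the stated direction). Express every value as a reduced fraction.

Apply edit: d3 := 5
  d6 = d1 - d5/2 = 79/24
  d7 = d5*5 - d6*3 - d1/4 = -169/24
  d8 = d2/2 = 7
  d9 = d5 - d2/3 = -47/12
  d10 = d3*3 - d2*4 - 10 = -51
Walk from origin (0, 0):
  seg 1: down by d2 = 14 → (0, -14)
  seg 2: down by d7 = -169/24 → (0, -167/24)
  seg 3: down by d9 = -47/12 → (0, -73/24)
  seg 4: right by d5 = 3/4 → (3/4, -73/24)
  seg 5: left by d9 = -47/12 → (14/3, -73/24)
  seg 6: left by d7 = -169/24 → (281/24, -73/24)
  seg 7: left by d6 = 79/24 → (101/12, -73/24)

d6 = 79/24
d7 = -169/24
d8 = 7
d9 = -47/12
d10 = -51
endpoint = (101/12, -73/24)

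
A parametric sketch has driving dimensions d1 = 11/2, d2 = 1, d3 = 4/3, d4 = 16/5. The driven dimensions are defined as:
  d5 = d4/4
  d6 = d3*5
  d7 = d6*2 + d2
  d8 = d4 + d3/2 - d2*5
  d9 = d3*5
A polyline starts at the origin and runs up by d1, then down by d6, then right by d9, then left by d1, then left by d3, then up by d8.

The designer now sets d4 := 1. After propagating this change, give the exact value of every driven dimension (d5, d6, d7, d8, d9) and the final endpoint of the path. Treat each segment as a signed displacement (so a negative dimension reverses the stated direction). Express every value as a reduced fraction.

Apply edit: d4 := 1
  d5 = d4/4 = 1/4
  d6 = d3*5 = 20/3
  d7 = d6*2 + d2 = 43/3
  d8 = d4 + d3/2 - d2*5 = -10/3
  d9 = d3*5 = 20/3
Walk from origin (0, 0):
  seg 1: up by d1 = 11/2 → (0, 11/2)
  seg 2: down by d6 = 20/3 → (0, -7/6)
  seg 3: right by d9 = 20/3 → (20/3, -7/6)
  seg 4: left by d1 = 11/2 → (7/6, -7/6)
  seg 5: left by d3 = 4/3 → (-1/6, -7/6)
  seg 6: up by d8 = -10/3 → (-1/6, -9/2)

d5 = 1/4
d6 = 20/3
d7 = 43/3
d8 = -10/3
d9 = 20/3
endpoint = (-1/6, -9/2)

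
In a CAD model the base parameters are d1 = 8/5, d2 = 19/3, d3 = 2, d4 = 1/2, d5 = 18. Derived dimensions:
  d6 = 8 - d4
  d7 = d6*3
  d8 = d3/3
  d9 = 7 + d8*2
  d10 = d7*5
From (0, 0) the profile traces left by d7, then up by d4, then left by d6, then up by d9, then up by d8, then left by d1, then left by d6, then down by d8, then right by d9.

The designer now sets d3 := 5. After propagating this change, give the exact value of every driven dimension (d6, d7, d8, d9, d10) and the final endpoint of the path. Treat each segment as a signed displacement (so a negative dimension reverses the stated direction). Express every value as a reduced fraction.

Apply edit: d3 := 5
  d6 = 8 - d4 = 15/2
  d7 = d6*3 = 45/2
  d8 = d3/3 = 5/3
  d9 = 7 + d8*2 = 31/3
  d10 = d7*5 = 225/2
Walk from origin (0, 0):
  seg 1: left by d7 = 45/2 → (-45/2, 0)
  seg 2: up by d4 = 1/2 → (-45/2, 1/2)
  seg 3: left by d6 = 15/2 → (-30, 1/2)
  seg 4: up by d9 = 31/3 → (-30, 65/6)
  seg 5: up by d8 = 5/3 → (-30, 25/2)
  seg 6: left by d1 = 8/5 → (-158/5, 25/2)
  seg 7: left by d6 = 15/2 → (-391/10, 25/2)
  seg 8: down by d8 = 5/3 → (-391/10, 65/6)
  seg 9: right by d9 = 31/3 → (-863/30, 65/6)

d6 = 15/2
d7 = 45/2
d8 = 5/3
d9 = 31/3
d10 = 225/2
endpoint = (-863/30, 65/6)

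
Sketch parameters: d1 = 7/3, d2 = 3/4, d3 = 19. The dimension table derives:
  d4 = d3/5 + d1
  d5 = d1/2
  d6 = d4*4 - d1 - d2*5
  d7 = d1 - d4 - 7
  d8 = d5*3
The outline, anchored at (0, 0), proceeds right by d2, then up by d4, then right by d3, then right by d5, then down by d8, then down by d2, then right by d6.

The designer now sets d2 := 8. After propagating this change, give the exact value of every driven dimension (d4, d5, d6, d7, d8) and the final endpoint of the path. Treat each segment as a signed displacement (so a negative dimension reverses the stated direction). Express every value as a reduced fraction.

d4 = 92/15
d5 = 7/6
d6 = -89/5
d7 = -54/5
d8 = 7/2
endpoint = (311/30, -161/30)

Apply edit: d2 := 8
  d4 = d3/5 + d1 = 92/15
  d5 = d1/2 = 7/6
  d6 = d4*4 - d1 - d2*5 = -89/5
  d7 = d1 - d4 - 7 = -54/5
  d8 = d5*3 = 7/2
Walk from origin (0, 0):
  seg 1: right by d2 = 8 → (8, 0)
  seg 2: up by d4 = 92/15 → (8, 92/15)
  seg 3: right by d3 = 19 → (27, 92/15)
  seg 4: right by d5 = 7/6 → (169/6, 92/15)
  seg 5: down by d8 = 7/2 → (169/6, 79/30)
  seg 6: down by d2 = 8 → (169/6, -161/30)
  seg 7: right by d6 = -89/5 → (311/30, -161/30)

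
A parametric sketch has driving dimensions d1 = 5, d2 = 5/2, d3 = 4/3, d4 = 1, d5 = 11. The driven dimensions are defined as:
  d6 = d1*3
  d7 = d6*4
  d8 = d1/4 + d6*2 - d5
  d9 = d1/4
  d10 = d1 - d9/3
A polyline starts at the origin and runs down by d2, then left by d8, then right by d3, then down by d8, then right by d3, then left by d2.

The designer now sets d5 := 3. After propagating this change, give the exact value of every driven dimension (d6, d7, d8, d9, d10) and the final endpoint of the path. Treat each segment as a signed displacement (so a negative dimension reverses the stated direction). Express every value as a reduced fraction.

d6 = 15
d7 = 60
d8 = 113/4
d9 = 5/4
d10 = 55/12
endpoint = (-337/12, -123/4)

Apply edit: d5 := 3
  d6 = d1*3 = 15
  d7 = d6*4 = 60
  d8 = d1/4 + d6*2 - d5 = 113/4
  d9 = d1/4 = 5/4
  d10 = d1 - d9/3 = 55/12
Walk from origin (0, 0):
  seg 1: down by d2 = 5/2 → (0, -5/2)
  seg 2: left by d8 = 113/4 → (-113/4, -5/2)
  seg 3: right by d3 = 4/3 → (-323/12, -5/2)
  seg 4: down by d8 = 113/4 → (-323/12, -123/4)
  seg 5: right by d3 = 4/3 → (-307/12, -123/4)
  seg 6: left by d2 = 5/2 → (-337/12, -123/4)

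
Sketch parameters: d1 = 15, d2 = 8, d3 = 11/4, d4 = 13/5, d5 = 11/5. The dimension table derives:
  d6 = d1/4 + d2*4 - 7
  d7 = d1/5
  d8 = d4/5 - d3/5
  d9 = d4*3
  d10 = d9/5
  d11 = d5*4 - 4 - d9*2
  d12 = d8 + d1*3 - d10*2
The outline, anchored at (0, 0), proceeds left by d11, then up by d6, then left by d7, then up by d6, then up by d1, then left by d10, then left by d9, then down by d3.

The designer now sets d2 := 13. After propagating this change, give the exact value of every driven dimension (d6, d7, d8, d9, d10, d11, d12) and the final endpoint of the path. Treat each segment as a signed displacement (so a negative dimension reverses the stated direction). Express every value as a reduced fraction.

Apply edit: d2 := 13
  d6 = d1/4 + d2*4 - 7 = 195/4
  d7 = d1/5 = 3
  d8 = d4/5 - d3/5 = -3/100
  d9 = d4*3 = 39/5
  d10 = d9/5 = 39/25
  d11 = d5*4 - 4 - d9*2 = -54/5
  d12 = d8 + d1*3 - d10*2 = 837/20
Walk from origin (0, 0):
  seg 1: left by d11 = -54/5 → (54/5, 0)
  seg 2: up by d6 = 195/4 → (54/5, 195/4)
  seg 3: left by d7 = 3 → (39/5, 195/4)
  seg 4: up by d6 = 195/4 → (39/5, 195/2)
  seg 5: up by d1 = 15 → (39/5, 225/2)
  seg 6: left by d10 = 39/25 → (156/25, 225/2)
  seg 7: left by d9 = 39/5 → (-39/25, 225/2)
  seg 8: down by d3 = 11/4 → (-39/25, 439/4)

d6 = 195/4
d7 = 3
d8 = -3/100
d9 = 39/5
d10 = 39/25
d11 = -54/5
d12 = 837/20
endpoint = (-39/25, 439/4)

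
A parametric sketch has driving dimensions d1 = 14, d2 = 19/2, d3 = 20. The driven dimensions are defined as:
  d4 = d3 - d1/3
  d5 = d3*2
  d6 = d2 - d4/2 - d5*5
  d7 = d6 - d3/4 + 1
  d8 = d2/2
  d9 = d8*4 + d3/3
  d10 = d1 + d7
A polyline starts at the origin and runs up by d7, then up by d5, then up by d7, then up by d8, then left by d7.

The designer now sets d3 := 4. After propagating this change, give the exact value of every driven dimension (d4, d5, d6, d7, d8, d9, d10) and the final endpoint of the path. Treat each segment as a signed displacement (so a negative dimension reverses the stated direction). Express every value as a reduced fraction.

Apply edit: d3 := 4
  d4 = d3 - d1/3 = -2/3
  d5 = d3*2 = 8
  d6 = d2 - d4/2 - d5*5 = -181/6
  d7 = d6 - d3/4 + 1 = -181/6
  d8 = d2/2 = 19/4
  d9 = d8*4 + d3/3 = 61/3
  d10 = d1 + d7 = -97/6
Walk from origin (0, 0):
  seg 1: up by d7 = -181/6 → (0, -181/6)
  seg 2: up by d5 = 8 → (0, -133/6)
  seg 3: up by d7 = -181/6 → (0, -157/3)
  seg 4: up by d8 = 19/4 → (0, -571/12)
  seg 5: left by d7 = -181/6 → (181/6, -571/12)

d4 = -2/3
d5 = 8
d6 = -181/6
d7 = -181/6
d8 = 19/4
d9 = 61/3
d10 = -97/6
endpoint = (181/6, -571/12)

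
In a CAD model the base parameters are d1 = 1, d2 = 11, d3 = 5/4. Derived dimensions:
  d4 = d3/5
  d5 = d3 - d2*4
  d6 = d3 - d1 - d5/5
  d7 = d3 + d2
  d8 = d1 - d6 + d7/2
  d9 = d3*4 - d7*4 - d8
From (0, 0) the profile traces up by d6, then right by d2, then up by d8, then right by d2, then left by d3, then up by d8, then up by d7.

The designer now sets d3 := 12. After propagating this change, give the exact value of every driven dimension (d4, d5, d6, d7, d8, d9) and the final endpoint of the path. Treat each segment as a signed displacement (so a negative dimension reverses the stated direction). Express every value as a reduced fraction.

d4 = 12/5
d5 = -32
d6 = 87/5
d7 = 23
d8 = -49/10
d9 = -391/10
endpoint = (10, 153/5)

Apply edit: d3 := 12
  d4 = d3/5 = 12/5
  d5 = d3 - d2*4 = -32
  d6 = d3 - d1 - d5/5 = 87/5
  d7 = d3 + d2 = 23
  d8 = d1 - d6 + d7/2 = -49/10
  d9 = d3*4 - d7*4 - d8 = -391/10
Walk from origin (0, 0):
  seg 1: up by d6 = 87/5 → (0, 87/5)
  seg 2: right by d2 = 11 → (11, 87/5)
  seg 3: up by d8 = -49/10 → (11, 25/2)
  seg 4: right by d2 = 11 → (22, 25/2)
  seg 5: left by d3 = 12 → (10, 25/2)
  seg 6: up by d8 = -49/10 → (10, 38/5)
  seg 7: up by d7 = 23 → (10, 153/5)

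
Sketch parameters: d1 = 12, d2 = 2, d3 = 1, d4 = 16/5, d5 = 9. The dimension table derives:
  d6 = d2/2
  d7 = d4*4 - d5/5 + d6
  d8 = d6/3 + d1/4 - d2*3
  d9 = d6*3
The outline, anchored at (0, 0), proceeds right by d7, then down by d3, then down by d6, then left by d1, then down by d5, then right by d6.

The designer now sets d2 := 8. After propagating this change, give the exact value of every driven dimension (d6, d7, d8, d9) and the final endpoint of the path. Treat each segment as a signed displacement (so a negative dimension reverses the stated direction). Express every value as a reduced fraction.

d6 = 4
d7 = 15
d8 = -59/3
d9 = 12
endpoint = (7, -14)

Apply edit: d2 := 8
  d6 = d2/2 = 4
  d7 = d4*4 - d5/5 + d6 = 15
  d8 = d6/3 + d1/4 - d2*3 = -59/3
  d9 = d6*3 = 12
Walk from origin (0, 0):
  seg 1: right by d7 = 15 → (15, 0)
  seg 2: down by d3 = 1 → (15, -1)
  seg 3: down by d6 = 4 → (15, -5)
  seg 4: left by d1 = 12 → (3, -5)
  seg 5: down by d5 = 9 → (3, -14)
  seg 6: right by d6 = 4 → (7, -14)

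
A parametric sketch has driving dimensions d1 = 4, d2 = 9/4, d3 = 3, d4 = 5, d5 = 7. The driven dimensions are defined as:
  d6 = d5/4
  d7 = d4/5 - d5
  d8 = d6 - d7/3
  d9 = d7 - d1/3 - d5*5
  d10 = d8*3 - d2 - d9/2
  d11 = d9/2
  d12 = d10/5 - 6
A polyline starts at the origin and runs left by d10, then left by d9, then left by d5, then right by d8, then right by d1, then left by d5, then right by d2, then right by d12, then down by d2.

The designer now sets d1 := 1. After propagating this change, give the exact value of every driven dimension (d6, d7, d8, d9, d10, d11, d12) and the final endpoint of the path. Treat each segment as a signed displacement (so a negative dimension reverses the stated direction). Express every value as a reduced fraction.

d6 = 7/4
d7 = -6
d8 = 15/4
d9 = -124/3
d10 = 89/3
d11 = -62/3
d12 = -1/15
endpoint = (23/5, -9/4)

Apply edit: d1 := 1
  d6 = d5/4 = 7/4
  d7 = d4/5 - d5 = -6
  d8 = d6 - d7/3 = 15/4
  d9 = d7 - d1/3 - d5*5 = -124/3
  d10 = d8*3 - d2 - d9/2 = 89/3
  d11 = d9/2 = -62/3
  d12 = d10/5 - 6 = -1/15
Walk from origin (0, 0):
  seg 1: left by d10 = 89/3 → (-89/3, 0)
  seg 2: left by d9 = -124/3 → (35/3, 0)
  seg 3: left by d5 = 7 → (14/3, 0)
  seg 4: right by d8 = 15/4 → (101/12, 0)
  seg 5: right by d1 = 1 → (113/12, 0)
  seg 6: left by d5 = 7 → (29/12, 0)
  seg 7: right by d2 = 9/4 → (14/3, 0)
  seg 8: right by d12 = -1/15 → (23/5, 0)
  seg 9: down by d2 = 9/4 → (23/5, -9/4)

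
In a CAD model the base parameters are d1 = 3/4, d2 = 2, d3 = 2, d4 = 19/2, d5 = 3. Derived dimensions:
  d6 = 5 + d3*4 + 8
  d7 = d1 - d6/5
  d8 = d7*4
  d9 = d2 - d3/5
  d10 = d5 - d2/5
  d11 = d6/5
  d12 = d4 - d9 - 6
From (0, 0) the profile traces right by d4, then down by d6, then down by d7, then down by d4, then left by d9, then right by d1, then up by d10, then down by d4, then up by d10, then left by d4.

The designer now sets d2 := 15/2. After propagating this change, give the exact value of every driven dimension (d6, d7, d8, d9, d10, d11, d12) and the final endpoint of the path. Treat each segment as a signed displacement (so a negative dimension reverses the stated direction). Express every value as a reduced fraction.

d6 = 21
d7 = -69/20
d8 = -69/5
d9 = 71/10
d10 = 3/2
d11 = 21/5
d12 = -18/5
endpoint = (-127/20, -671/20)

Apply edit: d2 := 15/2
  d6 = 5 + d3*4 + 8 = 21
  d7 = d1 - d6/5 = -69/20
  d8 = d7*4 = -69/5
  d9 = d2 - d3/5 = 71/10
  d10 = d5 - d2/5 = 3/2
  d11 = d6/5 = 21/5
  d12 = d4 - d9 - 6 = -18/5
Walk from origin (0, 0):
  seg 1: right by d4 = 19/2 → (19/2, 0)
  seg 2: down by d6 = 21 → (19/2, -21)
  seg 3: down by d7 = -69/20 → (19/2, -351/20)
  seg 4: down by d4 = 19/2 → (19/2, -541/20)
  seg 5: left by d9 = 71/10 → (12/5, -541/20)
  seg 6: right by d1 = 3/4 → (63/20, -541/20)
  seg 7: up by d10 = 3/2 → (63/20, -511/20)
  seg 8: down by d4 = 19/2 → (63/20, -701/20)
  seg 9: up by d10 = 3/2 → (63/20, -671/20)
  seg 10: left by d4 = 19/2 → (-127/20, -671/20)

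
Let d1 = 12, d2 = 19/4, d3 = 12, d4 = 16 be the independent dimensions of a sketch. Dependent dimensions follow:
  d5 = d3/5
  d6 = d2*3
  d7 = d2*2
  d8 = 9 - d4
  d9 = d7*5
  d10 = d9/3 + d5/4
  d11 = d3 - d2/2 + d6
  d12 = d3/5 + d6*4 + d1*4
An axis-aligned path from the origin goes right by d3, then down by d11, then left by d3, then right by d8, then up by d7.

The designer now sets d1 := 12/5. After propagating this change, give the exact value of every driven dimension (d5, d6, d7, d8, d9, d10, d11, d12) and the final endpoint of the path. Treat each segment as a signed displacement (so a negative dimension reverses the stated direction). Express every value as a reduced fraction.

d5 = 12/5
d6 = 57/4
d7 = 19/2
d8 = -7
d9 = 95/2
d10 = 493/30
d11 = 191/8
d12 = 69
endpoint = (-7, -115/8)

Apply edit: d1 := 12/5
  d5 = d3/5 = 12/5
  d6 = d2*3 = 57/4
  d7 = d2*2 = 19/2
  d8 = 9 - d4 = -7
  d9 = d7*5 = 95/2
  d10 = d9/3 + d5/4 = 493/30
  d11 = d3 - d2/2 + d6 = 191/8
  d12 = d3/5 + d6*4 + d1*4 = 69
Walk from origin (0, 0):
  seg 1: right by d3 = 12 → (12, 0)
  seg 2: down by d11 = 191/8 → (12, -191/8)
  seg 3: left by d3 = 12 → (0, -191/8)
  seg 4: right by d8 = -7 → (-7, -191/8)
  seg 5: up by d7 = 19/2 → (-7, -115/8)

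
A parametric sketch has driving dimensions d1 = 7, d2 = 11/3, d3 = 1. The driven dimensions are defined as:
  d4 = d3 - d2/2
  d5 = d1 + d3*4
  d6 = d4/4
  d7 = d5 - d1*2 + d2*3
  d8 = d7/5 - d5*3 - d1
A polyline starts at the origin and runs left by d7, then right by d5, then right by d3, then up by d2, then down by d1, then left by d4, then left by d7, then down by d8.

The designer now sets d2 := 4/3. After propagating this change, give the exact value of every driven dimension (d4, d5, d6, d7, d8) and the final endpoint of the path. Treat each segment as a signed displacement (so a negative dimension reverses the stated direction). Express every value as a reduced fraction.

Apply edit: d2 := 4/3
  d4 = d3 - d2/2 = 1/3
  d5 = d1 + d3*4 = 11
  d6 = d4/4 = 1/12
  d7 = d5 - d1*2 + d2*3 = 1
  d8 = d7/5 - d5*3 - d1 = -199/5
Walk from origin (0, 0):
  seg 1: left by d7 = 1 → (-1, 0)
  seg 2: right by d5 = 11 → (10, 0)
  seg 3: right by d3 = 1 → (11, 0)
  seg 4: up by d2 = 4/3 → (11, 4/3)
  seg 5: down by d1 = 7 → (11, -17/3)
  seg 6: left by d4 = 1/3 → (32/3, -17/3)
  seg 7: left by d7 = 1 → (29/3, -17/3)
  seg 8: down by d8 = -199/5 → (29/3, 512/15)

d4 = 1/3
d5 = 11
d6 = 1/12
d7 = 1
d8 = -199/5
endpoint = (29/3, 512/15)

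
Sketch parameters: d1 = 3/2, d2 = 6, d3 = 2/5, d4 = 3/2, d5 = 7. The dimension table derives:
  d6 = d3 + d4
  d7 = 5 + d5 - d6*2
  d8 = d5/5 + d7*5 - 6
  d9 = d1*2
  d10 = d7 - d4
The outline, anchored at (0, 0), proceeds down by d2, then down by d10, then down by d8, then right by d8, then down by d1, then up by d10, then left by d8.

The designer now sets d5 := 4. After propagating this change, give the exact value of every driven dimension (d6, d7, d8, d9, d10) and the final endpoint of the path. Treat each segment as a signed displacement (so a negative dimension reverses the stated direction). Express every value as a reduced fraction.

d6 = 19/10
d7 = 26/5
d8 = 104/5
d9 = 3
d10 = 37/10
endpoint = (0, -283/10)

Apply edit: d5 := 4
  d6 = d3 + d4 = 19/10
  d7 = 5 + d5 - d6*2 = 26/5
  d8 = d5/5 + d7*5 - 6 = 104/5
  d9 = d1*2 = 3
  d10 = d7 - d4 = 37/10
Walk from origin (0, 0):
  seg 1: down by d2 = 6 → (0, -6)
  seg 2: down by d10 = 37/10 → (0, -97/10)
  seg 3: down by d8 = 104/5 → (0, -61/2)
  seg 4: right by d8 = 104/5 → (104/5, -61/2)
  seg 5: down by d1 = 3/2 → (104/5, -32)
  seg 6: up by d10 = 37/10 → (104/5, -283/10)
  seg 7: left by d8 = 104/5 → (0, -283/10)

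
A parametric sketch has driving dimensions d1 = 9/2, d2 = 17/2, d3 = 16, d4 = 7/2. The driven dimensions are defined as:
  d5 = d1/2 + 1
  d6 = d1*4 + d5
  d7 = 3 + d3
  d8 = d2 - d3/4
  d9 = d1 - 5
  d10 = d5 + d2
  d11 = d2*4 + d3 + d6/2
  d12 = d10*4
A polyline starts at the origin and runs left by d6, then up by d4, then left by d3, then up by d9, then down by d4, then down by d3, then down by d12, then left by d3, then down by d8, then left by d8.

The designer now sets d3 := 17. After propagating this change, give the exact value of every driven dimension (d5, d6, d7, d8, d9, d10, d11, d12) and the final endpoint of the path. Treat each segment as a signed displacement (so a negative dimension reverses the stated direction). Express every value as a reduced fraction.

Apply edit: d3 := 17
  d5 = d1/2 + 1 = 13/4
  d6 = d1*4 + d5 = 85/4
  d7 = 3 + d3 = 20
  d8 = d2 - d3/4 = 17/4
  d9 = d1 - 5 = -1/2
  d10 = d5 + d2 = 47/4
  d11 = d2*4 + d3 + d6/2 = 493/8
  d12 = d10*4 = 47
Walk from origin (0, 0):
  seg 1: left by d6 = 85/4 → (-85/4, 0)
  seg 2: up by d4 = 7/2 → (-85/4, 7/2)
  seg 3: left by d3 = 17 → (-153/4, 7/2)
  seg 4: up by d9 = -1/2 → (-153/4, 3)
  seg 5: down by d4 = 7/2 → (-153/4, -1/2)
  seg 6: down by d3 = 17 → (-153/4, -35/2)
  seg 7: down by d12 = 47 → (-153/4, -129/2)
  seg 8: left by d3 = 17 → (-221/4, -129/2)
  seg 9: down by d8 = 17/4 → (-221/4, -275/4)
  seg 10: left by d8 = 17/4 → (-119/2, -275/4)

d5 = 13/4
d6 = 85/4
d7 = 20
d8 = 17/4
d9 = -1/2
d10 = 47/4
d11 = 493/8
d12 = 47
endpoint = (-119/2, -275/4)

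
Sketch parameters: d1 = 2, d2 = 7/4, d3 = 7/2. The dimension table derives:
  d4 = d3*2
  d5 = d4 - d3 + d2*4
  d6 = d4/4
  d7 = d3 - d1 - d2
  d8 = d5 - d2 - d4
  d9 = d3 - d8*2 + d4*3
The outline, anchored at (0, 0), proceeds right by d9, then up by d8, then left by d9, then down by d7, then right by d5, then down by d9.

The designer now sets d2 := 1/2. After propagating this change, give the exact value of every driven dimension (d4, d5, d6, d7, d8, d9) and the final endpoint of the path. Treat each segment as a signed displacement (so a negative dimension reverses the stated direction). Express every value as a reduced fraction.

Apply edit: d2 := 1/2
  d4 = d3*2 = 7
  d5 = d4 - d3 + d2*4 = 11/2
  d6 = d4/4 = 7/4
  d7 = d3 - d1 - d2 = 1
  d8 = d5 - d2 - d4 = -2
  d9 = d3 - d8*2 + d4*3 = 57/2
Walk from origin (0, 0):
  seg 1: right by d9 = 57/2 → (57/2, 0)
  seg 2: up by d8 = -2 → (57/2, -2)
  seg 3: left by d9 = 57/2 → (0, -2)
  seg 4: down by d7 = 1 → (0, -3)
  seg 5: right by d5 = 11/2 → (11/2, -3)
  seg 6: down by d9 = 57/2 → (11/2, -63/2)

d4 = 7
d5 = 11/2
d6 = 7/4
d7 = 1
d8 = -2
d9 = 57/2
endpoint = (11/2, -63/2)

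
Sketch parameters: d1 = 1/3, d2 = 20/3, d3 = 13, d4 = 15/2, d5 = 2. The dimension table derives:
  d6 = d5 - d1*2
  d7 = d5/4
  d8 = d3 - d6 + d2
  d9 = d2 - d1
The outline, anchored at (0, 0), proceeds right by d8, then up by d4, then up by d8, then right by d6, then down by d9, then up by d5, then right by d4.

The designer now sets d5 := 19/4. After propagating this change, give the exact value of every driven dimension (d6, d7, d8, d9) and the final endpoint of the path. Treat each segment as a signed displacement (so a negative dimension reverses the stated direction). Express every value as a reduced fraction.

Apply edit: d5 := 19/4
  d6 = d5 - d1*2 = 49/12
  d7 = d5/4 = 19/16
  d8 = d3 - d6 + d2 = 187/12
  d9 = d2 - d1 = 19/3
Walk from origin (0, 0):
  seg 1: right by d8 = 187/12 → (187/12, 0)
  seg 2: up by d4 = 15/2 → (187/12, 15/2)
  seg 3: up by d8 = 187/12 → (187/12, 277/12)
  seg 4: right by d6 = 49/12 → (59/3, 277/12)
  seg 5: down by d9 = 19/3 → (59/3, 67/4)
  seg 6: up by d5 = 19/4 → (59/3, 43/2)
  seg 7: right by d4 = 15/2 → (163/6, 43/2)

d6 = 49/12
d7 = 19/16
d8 = 187/12
d9 = 19/3
endpoint = (163/6, 43/2)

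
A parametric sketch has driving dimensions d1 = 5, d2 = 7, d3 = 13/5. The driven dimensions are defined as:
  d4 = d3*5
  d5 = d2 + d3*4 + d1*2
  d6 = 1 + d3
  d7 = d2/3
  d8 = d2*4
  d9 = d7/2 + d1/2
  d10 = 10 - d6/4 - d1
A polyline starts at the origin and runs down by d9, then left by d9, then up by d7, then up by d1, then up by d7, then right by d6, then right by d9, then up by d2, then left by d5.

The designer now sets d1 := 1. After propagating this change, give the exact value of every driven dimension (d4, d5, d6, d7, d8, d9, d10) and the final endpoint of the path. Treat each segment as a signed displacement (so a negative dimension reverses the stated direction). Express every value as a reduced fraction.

Apply edit: d1 := 1
  d4 = d3*5 = 13
  d5 = d2 + d3*4 + d1*2 = 97/5
  d6 = 1 + d3 = 18/5
  d7 = d2/3 = 7/3
  d8 = d2*4 = 28
  d9 = d7/2 + d1/2 = 5/3
  d10 = 10 - d6/4 - d1 = 81/10
Walk from origin (0, 0):
  seg 1: down by d9 = 5/3 → (0, -5/3)
  seg 2: left by d9 = 5/3 → (-5/3, -5/3)
  seg 3: up by d7 = 7/3 → (-5/3, 2/3)
  seg 4: up by d1 = 1 → (-5/3, 5/3)
  seg 5: up by d7 = 7/3 → (-5/3, 4)
  seg 6: right by d6 = 18/5 → (29/15, 4)
  seg 7: right by d9 = 5/3 → (18/5, 4)
  seg 8: up by d2 = 7 → (18/5, 11)
  seg 9: left by d5 = 97/5 → (-79/5, 11)

d4 = 13
d5 = 97/5
d6 = 18/5
d7 = 7/3
d8 = 28
d9 = 5/3
d10 = 81/10
endpoint = (-79/5, 11)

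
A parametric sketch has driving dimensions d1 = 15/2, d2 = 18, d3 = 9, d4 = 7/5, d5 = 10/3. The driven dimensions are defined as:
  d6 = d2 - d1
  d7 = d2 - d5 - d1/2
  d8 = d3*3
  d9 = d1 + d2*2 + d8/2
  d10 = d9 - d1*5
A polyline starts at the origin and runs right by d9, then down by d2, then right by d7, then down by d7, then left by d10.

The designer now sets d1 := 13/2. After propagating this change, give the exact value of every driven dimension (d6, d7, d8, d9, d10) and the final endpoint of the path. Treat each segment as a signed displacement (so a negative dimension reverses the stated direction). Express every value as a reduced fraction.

d6 = 23/2
d7 = 137/12
d8 = 27
d9 = 56
d10 = 47/2
endpoint = (527/12, -353/12)

Apply edit: d1 := 13/2
  d6 = d2 - d1 = 23/2
  d7 = d2 - d5 - d1/2 = 137/12
  d8 = d3*3 = 27
  d9 = d1 + d2*2 + d8/2 = 56
  d10 = d9 - d1*5 = 47/2
Walk from origin (0, 0):
  seg 1: right by d9 = 56 → (56, 0)
  seg 2: down by d2 = 18 → (56, -18)
  seg 3: right by d7 = 137/12 → (809/12, -18)
  seg 4: down by d7 = 137/12 → (809/12, -353/12)
  seg 5: left by d10 = 47/2 → (527/12, -353/12)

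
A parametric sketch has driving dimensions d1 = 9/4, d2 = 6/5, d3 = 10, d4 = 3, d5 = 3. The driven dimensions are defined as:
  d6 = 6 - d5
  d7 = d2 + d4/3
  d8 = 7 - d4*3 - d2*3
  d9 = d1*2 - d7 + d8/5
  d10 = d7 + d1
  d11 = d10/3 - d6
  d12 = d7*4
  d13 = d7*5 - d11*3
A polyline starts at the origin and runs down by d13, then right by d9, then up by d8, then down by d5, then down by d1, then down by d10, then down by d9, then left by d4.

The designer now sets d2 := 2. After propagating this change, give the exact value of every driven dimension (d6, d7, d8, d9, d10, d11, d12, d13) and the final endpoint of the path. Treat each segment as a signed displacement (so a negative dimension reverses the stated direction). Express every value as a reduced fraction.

Apply edit: d2 := 2
  d6 = 6 - d5 = 3
  d7 = d2 + d4/3 = 3
  d8 = 7 - d4*3 - d2*3 = -8
  d9 = d1*2 - d7 + d8/5 = -1/10
  d10 = d7 + d1 = 21/4
  d11 = d10/3 - d6 = -5/4
  d12 = d7*4 = 12
  d13 = d7*5 - d11*3 = 75/4
Walk from origin (0, 0):
  seg 1: down by d13 = 75/4 → (0, -75/4)
  seg 2: right by d9 = -1/10 → (-1/10, -75/4)
  seg 3: up by d8 = -8 → (-1/10, -107/4)
  seg 4: down by d5 = 3 → (-1/10, -119/4)
  seg 5: down by d1 = 9/4 → (-1/10, -32)
  seg 6: down by d10 = 21/4 → (-1/10, -149/4)
  seg 7: down by d9 = -1/10 → (-1/10, -743/20)
  seg 8: left by d4 = 3 → (-31/10, -743/20)

d6 = 3
d7 = 3
d8 = -8
d9 = -1/10
d10 = 21/4
d11 = -5/4
d12 = 12
d13 = 75/4
endpoint = (-31/10, -743/20)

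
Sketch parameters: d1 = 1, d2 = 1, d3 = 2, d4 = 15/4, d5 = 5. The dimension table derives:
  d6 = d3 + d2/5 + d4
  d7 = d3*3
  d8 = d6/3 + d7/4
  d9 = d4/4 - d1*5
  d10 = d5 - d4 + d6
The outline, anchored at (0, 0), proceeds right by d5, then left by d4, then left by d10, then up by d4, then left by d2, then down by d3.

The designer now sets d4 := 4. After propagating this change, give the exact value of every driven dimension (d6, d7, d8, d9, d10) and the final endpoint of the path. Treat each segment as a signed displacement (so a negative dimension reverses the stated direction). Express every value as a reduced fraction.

Apply edit: d4 := 4
  d6 = d3 + d2/5 + d4 = 31/5
  d7 = d3*3 = 6
  d8 = d6/3 + d7/4 = 107/30
  d9 = d4/4 - d1*5 = -4
  d10 = d5 - d4 + d6 = 36/5
Walk from origin (0, 0):
  seg 1: right by d5 = 5 → (5, 0)
  seg 2: left by d4 = 4 → (1, 0)
  seg 3: left by d10 = 36/5 → (-31/5, 0)
  seg 4: up by d4 = 4 → (-31/5, 4)
  seg 5: left by d2 = 1 → (-36/5, 4)
  seg 6: down by d3 = 2 → (-36/5, 2)

d6 = 31/5
d7 = 6
d8 = 107/30
d9 = -4
d10 = 36/5
endpoint = (-36/5, 2)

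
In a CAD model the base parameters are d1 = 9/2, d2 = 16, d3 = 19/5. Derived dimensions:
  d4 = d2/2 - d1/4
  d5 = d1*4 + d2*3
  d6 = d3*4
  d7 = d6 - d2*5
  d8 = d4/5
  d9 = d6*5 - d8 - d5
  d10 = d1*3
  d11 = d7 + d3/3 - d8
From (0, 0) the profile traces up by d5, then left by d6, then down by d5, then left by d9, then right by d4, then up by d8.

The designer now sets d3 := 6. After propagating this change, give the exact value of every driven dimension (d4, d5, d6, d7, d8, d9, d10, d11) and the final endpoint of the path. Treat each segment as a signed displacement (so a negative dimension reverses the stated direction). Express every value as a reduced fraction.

d4 = 55/8
d5 = 66
d6 = 24
d7 = -56
d8 = 11/8
d9 = 421/8
d10 = 27/2
d11 = -443/8
endpoint = (-279/4, 11/8)

Apply edit: d3 := 6
  d4 = d2/2 - d1/4 = 55/8
  d5 = d1*4 + d2*3 = 66
  d6 = d3*4 = 24
  d7 = d6 - d2*5 = -56
  d8 = d4/5 = 11/8
  d9 = d6*5 - d8 - d5 = 421/8
  d10 = d1*3 = 27/2
  d11 = d7 + d3/3 - d8 = -443/8
Walk from origin (0, 0):
  seg 1: up by d5 = 66 → (0, 66)
  seg 2: left by d6 = 24 → (-24, 66)
  seg 3: down by d5 = 66 → (-24, 0)
  seg 4: left by d9 = 421/8 → (-613/8, 0)
  seg 5: right by d4 = 55/8 → (-279/4, 0)
  seg 6: up by d8 = 11/8 → (-279/4, 11/8)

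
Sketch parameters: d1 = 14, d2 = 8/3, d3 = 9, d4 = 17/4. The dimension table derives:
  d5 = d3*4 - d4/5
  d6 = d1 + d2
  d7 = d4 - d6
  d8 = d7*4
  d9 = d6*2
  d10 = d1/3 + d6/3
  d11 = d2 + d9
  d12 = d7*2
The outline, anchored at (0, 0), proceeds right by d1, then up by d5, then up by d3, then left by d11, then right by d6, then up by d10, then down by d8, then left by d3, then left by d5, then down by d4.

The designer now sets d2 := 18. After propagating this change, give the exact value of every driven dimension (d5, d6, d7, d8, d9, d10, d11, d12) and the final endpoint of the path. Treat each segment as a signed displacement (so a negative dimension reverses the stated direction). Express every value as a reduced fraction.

Apply edit: d2 := 18
  d5 = d3*4 - d4/5 = 703/20
  d6 = d1 + d2 = 32
  d7 = d4 - d6 = -111/4
  d8 = d7*4 = -111
  d9 = d6*2 = 64
  d10 = d1/3 + d6/3 = 46/3
  d11 = d2 + d9 = 82
  d12 = d7*2 = -111/2
Walk from origin (0, 0):
  seg 1: right by d1 = 14 → (14, 0)
  seg 2: up by d5 = 703/20 → (14, 703/20)
  seg 3: up by d3 = 9 → (14, 883/20)
  seg 4: left by d11 = 82 → (-68, 883/20)
  seg 5: right by d6 = 32 → (-36, 883/20)
  seg 6: up by d10 = 46/3 → (-36, 3569/60)
  seg 7: down by d8 = -111 → (-36, 10229/60)
  seg 8: left by d3 = 9 → (-45, 10229/60)
  seg 9: left by d5 = 703/20 → (-1603/20, 10229/60)
  seg 10: down by d4 = 17/4 → (-1603/20, 4987/30)

d5 = 703/20
d6 = 32
d7 = -111/4
d8 = -111
d9 = 64
d10 = 46/3
d11 = 82
d12 = -111/2
endpoint = (-1603/20, 4987/30)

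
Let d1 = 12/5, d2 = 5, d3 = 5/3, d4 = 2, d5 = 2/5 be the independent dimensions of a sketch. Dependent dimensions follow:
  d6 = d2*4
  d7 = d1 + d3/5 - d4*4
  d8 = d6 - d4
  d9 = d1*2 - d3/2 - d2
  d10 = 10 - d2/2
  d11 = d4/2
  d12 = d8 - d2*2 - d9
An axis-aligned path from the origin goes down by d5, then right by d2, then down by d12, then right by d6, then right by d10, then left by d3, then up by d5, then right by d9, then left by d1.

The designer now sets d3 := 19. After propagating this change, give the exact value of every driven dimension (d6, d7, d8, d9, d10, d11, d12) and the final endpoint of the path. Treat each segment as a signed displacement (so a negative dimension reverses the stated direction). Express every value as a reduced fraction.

d6 = 20
d7 = -9/5
d8 = 18
d9 = -97/10
d10 = 15/2
d11 = 1
d12 = 177/10
endpoint = (7/5, -177/10)

Apply edit: d3 := 19
  d6 = d2*4 = 20
  d7 = d1 + d3/5 - d4*4 = -9/5
  d8 = d6 - d4 = 18
  d9 = d1*2 - d3/2 - d2 = -97/10
  d10 = 10 - d2/2 = 15/2
  d11 = d4/2 = 1
  d12 = d8 - d2*2 - d9 = 177/10
Walk from origin (0, 0):
  seg 1: down by d5 = 2/5 → (0, -2/5)
  seg 2: right by d2 = 5 → (5, -2/5)
  seg 3: down by d12 = 177/10 → (5, -181/10)
  seg 4: right by d6 = 20 → (25, -181/10)
  seg 5: right by d10 = 15/2 → (65/2, -181/10)
  seg 6: left by d3 = 19 → (27/2, -181/10)
  seg 7: up by d5 = 2/5 → (27/2, -177/10)
  seg 8: right by d9 = -97/10 → (19/5, -177/10)
  seg 9: left by d1 = 12/5 → (7/5, -177/10)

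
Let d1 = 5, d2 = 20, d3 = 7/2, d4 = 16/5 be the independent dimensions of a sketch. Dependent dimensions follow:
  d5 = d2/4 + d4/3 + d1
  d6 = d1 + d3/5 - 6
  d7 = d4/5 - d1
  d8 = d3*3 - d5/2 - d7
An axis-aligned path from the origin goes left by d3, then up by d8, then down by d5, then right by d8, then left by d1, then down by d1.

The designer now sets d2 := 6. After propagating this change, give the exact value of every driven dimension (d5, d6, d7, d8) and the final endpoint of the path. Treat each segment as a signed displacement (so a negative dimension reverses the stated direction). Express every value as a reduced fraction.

Apply edit: d2 := 6
  d5 = d2/4 + d4/3 + d1 = 227/30
  d6 = d1 + d3/5 - 6 = -3/10
  d7 = d4/5 - d1 = -109/25
  d8 = d3*3 - d5/2 - d7 = 3323/300
Walk from origin (0, 0):
  seg 1: left by d3 = 7/2 → (-7/2, 0)
  seg 2: up by d8 = 3323/300 → (-7/2, 3323/300)
  seg 3: down by d5 = 227/30 → (-7/2, 351/100)
  seg 4: right by d8 = 3323/300 → (2273/300, 351/100)
  seg 5: left by d1 = 5 → (773/300, 351/100)
  seg 6: down by d1 = 5 → (773/300, -149/100)

d5 = 227/30
d6 = -3/10
d7 = -109/25
d8 = 3323/300
endpoint = (773/300, -149/100)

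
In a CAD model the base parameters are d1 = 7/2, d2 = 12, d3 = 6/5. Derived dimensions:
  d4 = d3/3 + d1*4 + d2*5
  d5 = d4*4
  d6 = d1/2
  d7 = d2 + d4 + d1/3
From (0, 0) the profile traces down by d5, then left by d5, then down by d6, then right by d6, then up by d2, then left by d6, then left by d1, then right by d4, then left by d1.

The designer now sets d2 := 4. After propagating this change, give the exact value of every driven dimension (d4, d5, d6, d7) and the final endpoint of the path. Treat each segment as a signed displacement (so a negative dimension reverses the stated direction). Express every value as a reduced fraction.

Apply edit: d2 := 4
  d4 = d3/3 + d1*4 + d2*5 = 172/5
  d5 = d4*4 = 688/5
  d6 = d1/2 = 7/4
  d7 = d2 + d4 + d1/3 = 1187/30
Walk from origin (0, 0):
  seg 1: down by d5 = 688/5 → (0, -688/5)
  seg 2: left by d5 = 688/5 → (-688/5, -688/5)
  seg 3: down by d6 = 7/4 → (-688/5, -2787/20)
  seg 4: right by d6 = 7/4 → (-2717/20, -2787/20)
  seg 5: up by d2 = 4 → (-2717/20, -2707/20)
  seg 6: left by d6 = 7/4 → (-688/5, -2707/20)
  seg 7: left by d1 = 7/2 → (-1411/10, -2707/20)
  seg 8: right by d4 = 172/5 → (-1067/10, -2707/20)
  seg 9: left by d1 = 7/2 → (-551/5, -2707/20)

d4 = 172/5
d5 = 688/5
d6 = 7/4
d7 = 1187/30
endpoint = (-551/5, -2707/20)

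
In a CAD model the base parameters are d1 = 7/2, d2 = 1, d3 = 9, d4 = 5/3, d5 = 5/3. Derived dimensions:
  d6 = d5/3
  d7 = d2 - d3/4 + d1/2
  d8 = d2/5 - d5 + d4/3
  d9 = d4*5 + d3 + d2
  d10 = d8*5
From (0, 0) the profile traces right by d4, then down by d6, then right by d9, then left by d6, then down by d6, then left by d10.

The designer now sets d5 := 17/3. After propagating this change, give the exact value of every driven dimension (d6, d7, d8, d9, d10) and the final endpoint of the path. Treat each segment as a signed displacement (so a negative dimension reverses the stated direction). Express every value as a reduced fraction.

d6 = 17/9
d7 = 1/2
d8 = -221/45
d9 = 55/3
d10 = -221/9
endpoint = (128/3, -34/9)

Apply edit: d5 := 17/3
  d6 = d5/3 = 17/9
  d7 = d2 - d3/4 + d1/2 = 1/2
  d8 = d2/5 - d5 + d4/3 = -221/45
  d9 = d4*5 + d3 + d2 = 55/3
  d10 = d8*5 = -221/9
Walk from origin (0, 0):
  seg 1: right by d4 = 5/3 → (5/3, 0)
  seg 2: down by d6 = 17/9 → (5/3, -17/9)
  seg 3: right by d9 = 55/3 → (20, -17/9)
  seg 4: left by d6 = 17/9 → (163/9, -17/9)
  seg 5: down by d6 = 17/9 → (163/9, -34/9)
  seg 6: left by d10 = -221/9 → (128/3, -34/9)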